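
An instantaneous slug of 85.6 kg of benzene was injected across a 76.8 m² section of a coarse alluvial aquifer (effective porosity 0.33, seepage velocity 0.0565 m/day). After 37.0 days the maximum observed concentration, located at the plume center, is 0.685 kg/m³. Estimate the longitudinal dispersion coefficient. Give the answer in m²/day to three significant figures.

At the plume center C_max = M/(n_e·A·√(4πDt)), so D = M²/(4πt·(n_e·A·C_max)²).
n_e·A·C_max = 0.33 × 76.8 × 0.685 = 17.36 kg/m.
D = 85.6²/(4π × 37.0 × 17.36²) = 0.0523 m²/day.

0.0523 m²/day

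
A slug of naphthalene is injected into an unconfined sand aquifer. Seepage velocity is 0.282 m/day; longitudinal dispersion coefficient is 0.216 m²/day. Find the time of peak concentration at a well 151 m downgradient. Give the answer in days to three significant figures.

For the 1D instantaneous-source solution, setting ∂C/∂t = 0 at fixed x gives v²t² + 2Dt − x² = 0, so t = (√(D² + v²x²) − D)/v².
√(D² + v²x²) = √(0.216² + 0.282² × 151²) = 42.58; v² = 0.079524.
t = (42.58 − 0.216)/0.079524 = 533 days (vs. the pure-advection estimate x/v = 535 d).

533 days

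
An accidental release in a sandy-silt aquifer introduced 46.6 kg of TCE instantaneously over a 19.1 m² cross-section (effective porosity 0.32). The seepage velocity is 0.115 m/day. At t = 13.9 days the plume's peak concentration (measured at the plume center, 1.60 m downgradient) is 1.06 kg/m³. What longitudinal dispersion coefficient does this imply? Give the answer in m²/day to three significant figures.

At the plume center C_max = M/(n_e·A·√(4πDt)), so D = M²/(4πt·(n_e·A·C_max)²).
n_e·A·C_max = 0.32 × 19.1 × 1.06 = 6.479 kg/m.
D = 46.6²/(4π × 13.9 × 6.479²) = 0.296 m²/day.

0.296 m²/day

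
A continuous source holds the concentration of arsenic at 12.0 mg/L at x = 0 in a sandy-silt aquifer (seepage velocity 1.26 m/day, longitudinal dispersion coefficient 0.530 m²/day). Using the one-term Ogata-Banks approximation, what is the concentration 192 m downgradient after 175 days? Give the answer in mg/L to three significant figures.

For a continuous step input, C/C₀ ≈ ½·erfc((x−vt)/(2√(Dt))).
vt = 1.26 × 175 = 220.5 m and 2√(Dt) = 2√(0.530 × 175) = 19.26 m.
Argument (x−vt)/(2√(Dt)) = (192 − 220.5)/19.26 = -1.480; ½·erfc(-1.480) = 0.9818.
C = 12.0 × 0.9818 = 11.8 mg/L.

11.8 mg/L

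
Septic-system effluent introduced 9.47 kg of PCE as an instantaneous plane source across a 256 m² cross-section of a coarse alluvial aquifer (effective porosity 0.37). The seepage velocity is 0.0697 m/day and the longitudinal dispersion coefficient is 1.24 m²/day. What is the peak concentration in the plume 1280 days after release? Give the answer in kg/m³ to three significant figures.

The peak of an instantaneous 1D plume sits at x = vt; there the Gaussian factor is 1 and C_max = M/(n_e·A·√(4πDt)), where n_e·A is the pore area the mass is dissolved in.
√(4πDt) = √(4π × 1.24 × 1280) = 141.2 m, so C_max = 9.47/(0.37 × 256 × 141.2) = 0.000708 kg/m³.

0.000708 kg/m³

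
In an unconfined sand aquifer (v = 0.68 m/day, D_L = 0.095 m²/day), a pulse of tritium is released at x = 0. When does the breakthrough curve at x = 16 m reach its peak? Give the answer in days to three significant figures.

23.3 days

For the 1D instantaneous-source solution, setting ∂C/∂t = 0 at fixed x gives v²t² + 2Dt − x² = 0, so t = (√(D² + v²x²) − D)/v².
√(D² + v²x²) = √(0.095² + 0.68² × 16²) = 10.88; v² = 0.4624.
t = (10.88 − 0.095)/0.4624 = 23.3 days (vs. the pure-advection estimate x/v = 23.5 d).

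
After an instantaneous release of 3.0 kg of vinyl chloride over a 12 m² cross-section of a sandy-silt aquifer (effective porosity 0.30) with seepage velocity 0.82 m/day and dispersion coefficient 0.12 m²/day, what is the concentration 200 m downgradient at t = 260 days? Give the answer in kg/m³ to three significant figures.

For an instantaneous plane source, C(x,t) = M/(n_e·A·√(4πDt)) · exp(−(x−vt)²/(4Dt)), with n_e·A the pore (flow) area.
Plume center vt = 0.82 × 260 = 213.2 m, so the well at 200 m is 13.2 m upgradient of the peak.
√(4πDt) = 19.80 m, giving peak height M/(n_e·A·√(4πDt)) = 3.0/(0.30 × 12 × 19.80) = 0.04209 kg/m³.
(x−vt)²/(4Dt) = (-13.2)²/(4 × 0.12 × 260) = 1.396; exp(−1.396) = 0.2476.
C = 0.04209 × 0.2476 = 0.0104 kg/m³.

0.0104 kg/m³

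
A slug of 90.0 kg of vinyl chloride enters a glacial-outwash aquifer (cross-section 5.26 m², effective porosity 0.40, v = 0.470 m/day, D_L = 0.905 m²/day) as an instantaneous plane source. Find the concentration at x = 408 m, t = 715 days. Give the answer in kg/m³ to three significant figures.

0.0642 kg/m³

For an instantaneous plane source, C(x,t) = M/(n_e·A·√(4πDt)) · exp(−(x−vt)²/(4Dt)), with n_e·A the pore (flow) area.
Plume center vt = 0.470 × 715 = 336.05 m, so the well at 408 m is 71.95 m downgradient of the peak.
√(4πDt) = 90.17 m, giving peak height M/(n_e·A·√(4πDt)) = 90.0/(0.40 × 5.26 × 90.17) = 0.4744 kg/m³.
(x−vt)²/(4Dt) = (71.95)²/(4 × 0.905 × 715) = 2.000; exp(−2.000) = 0.1353.
C = 0.4744 × 0.1353 = 0.0642 kg/m³.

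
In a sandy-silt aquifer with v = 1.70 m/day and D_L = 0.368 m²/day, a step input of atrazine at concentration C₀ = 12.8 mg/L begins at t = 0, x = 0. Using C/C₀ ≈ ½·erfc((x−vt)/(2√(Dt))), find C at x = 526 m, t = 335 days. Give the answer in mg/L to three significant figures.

For a continuous step input, C/C₀ ≈ ½·erfc((x−vt)/(2√(Dt))).
vt = 1.70 × 335 = 569.5 m and 2√(Dt) = 2√(0.368 × 335) = 22.21 m.
Argument (x−vt)/(2√(Dt)) = (526 − 569.5)/22.21 = -1.959; ½·erfc(-1.959) = 0.9972.
C = 12.8 × 0.9972 = 12.8 mg/L.

12.8 mg/L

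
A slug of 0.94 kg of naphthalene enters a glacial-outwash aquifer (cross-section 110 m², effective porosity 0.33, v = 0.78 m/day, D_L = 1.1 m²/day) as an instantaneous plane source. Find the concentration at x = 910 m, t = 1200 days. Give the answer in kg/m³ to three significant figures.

For an instantaneous plane source, C(x,t) = M/(n_e·A·√(4πDt)) · exp(−(x−vt)²/(4Dt)), with n_e·A the pore (flow) area.
Plume center vt = 0.78 × 1200 = 936 m, so the well at 910 m is 26 m upgradient of the peak.
√(4πDt) = 128.8 m, giving peak height M/(n_e·A·√(4πDt)) = 0.94/(0.33 × 110 × 128.8) = 0.0002011 kg/m³.
(x−vt)²/(4Dt) = (-26)²/(4 × 1.1 × 1200) = 0.1280; exp(−0.1280) = 0.8799.
C = 0.0002011 × 0.8799 = 0.000177 kg/m³.

0.000177 kg/m³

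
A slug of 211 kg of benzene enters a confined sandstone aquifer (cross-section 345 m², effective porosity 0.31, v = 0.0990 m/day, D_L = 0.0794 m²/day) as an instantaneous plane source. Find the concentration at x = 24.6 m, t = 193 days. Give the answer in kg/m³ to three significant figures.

For an instantaneous plane source, C(x,t) = M/(n_e·A·√(4πDt)) · exp(−(x−vt)²/(4Dt)), with n_e·A the pore (flow) area.
Plume center vt = 0.0990 × 193 = 19.107 m, so the well at 24.6 m is 5.493 m downgradient of the peak.
√(4πDt) = 13.88 m, giving peak height M/(n_e·A·√(4πDt)) = 211/(0.31 × 345 × 13.88) = 0.1421 kg/m³.
(x−vt)²/(4Dt) = (5.493)²/(4 × 0.0794 × 193) = 0.4922; exp(−0.4922) = 0.6113.
C = 0.1421 × 0.6113 = 0.0869 kg/m³.

0.0869 kg/m³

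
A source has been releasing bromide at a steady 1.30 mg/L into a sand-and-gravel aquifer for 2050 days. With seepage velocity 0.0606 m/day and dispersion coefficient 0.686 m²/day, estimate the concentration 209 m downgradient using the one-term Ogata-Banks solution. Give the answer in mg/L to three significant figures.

For a continuous step input, C/C₀ ≈ ½·erfc((x−vt)/(2√(Dt))).
vt = 0.0606 × 2050 = 124.23 m and 2√(Dt) = 2√(0.686 × 2050) = 75.00 m.
Argument (x−vt)/(2√(Dt)) = (209 − 124.23)/75.00 = 1.130; ½·erfc(1.130) = 0.05501.
C = 1.30 × 0.05501 = 0.0715 mg/L.

0.0715 mg/L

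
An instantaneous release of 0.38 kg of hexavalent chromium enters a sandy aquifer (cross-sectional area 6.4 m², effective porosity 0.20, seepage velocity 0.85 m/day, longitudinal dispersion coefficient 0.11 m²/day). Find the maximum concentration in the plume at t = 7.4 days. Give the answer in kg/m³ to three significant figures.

The peak of an instantaneous 1D plume sits at x = vt; there the Gaussian factor is 1 and C_max = M/(n_e·A·√(4πDt)), where n_e·A is the pore area the mass is dissolved in.
√(4πDt) = √(4π × 0.11 × 7.4) = 3.198 m, so C_max = 0.38/(0.20 × 6.4 × 3.198) = 0.0928 kg/m³.

0.0928 kg/m³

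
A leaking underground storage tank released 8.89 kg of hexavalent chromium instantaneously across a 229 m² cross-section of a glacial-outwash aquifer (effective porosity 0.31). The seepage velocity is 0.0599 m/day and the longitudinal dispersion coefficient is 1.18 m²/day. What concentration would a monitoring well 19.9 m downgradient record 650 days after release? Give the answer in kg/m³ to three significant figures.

For an instantaneous plane source, C(x,t) = M/(n_e·A·√(4πDt)) · exp(−(x−vt)²/(4Dt)), with n_e·A the pore (flow) area.
Plume center vt = 0.0599 × 650 = 38.935 m, so the well at 19.9 m is 19.035 m upgradient of the peak.
√(4πDt) = 98.18 m, giving peak height M/(n_e·A·√(4πDt)) = 8.89/(0.31 × 229 × 98.18) = 0.001276 kg/m³.
(x−vt)²/(4Dt) = (-19.035)²/(4 × 1.18 × 650) = 0.1181; exp(−0.1181) = 0.8886.
C = 0.001276 × 0.8886 = 0.00113 kg/m³.

0.00113 kg/m³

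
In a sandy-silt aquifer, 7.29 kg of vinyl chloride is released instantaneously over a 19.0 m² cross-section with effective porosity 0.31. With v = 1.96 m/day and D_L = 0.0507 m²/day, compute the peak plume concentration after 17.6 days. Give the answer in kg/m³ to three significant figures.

0.370 kg/m³

The peak of an instantaneous 1D plume sits at x = vt; there the Gaussian factor is 1 and C_max = M/(n_e·A·√(4πDt)), where n_e·A is the pore area the mass is dissolved in.
√(4πDt) = √(4π × 0.0507 × 17.6) = 3.349 m, so C_max = 7.29/(0.31 × 19.0 × 3.349) = 0.370 kg/m³.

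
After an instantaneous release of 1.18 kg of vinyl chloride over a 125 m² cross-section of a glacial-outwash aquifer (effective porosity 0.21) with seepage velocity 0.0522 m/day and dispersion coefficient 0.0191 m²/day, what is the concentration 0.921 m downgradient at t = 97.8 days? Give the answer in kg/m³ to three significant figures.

For an instantaneous plane source, C(x,t) = M/(n_e·A·√(4πDt)) · exp(−(x−vt)²/(4Dt)), with n_e·A the pore (flow) area.
Plume center vt = 0.0522 × 97.8 = 5.10516 m, so the well at 0.921 m is 4.18416 m upgradient of the peak.
√(4πDt) = 4.845 m, giving peak height M/(n_e·A·√(4πDt)) = 1.18/(0.21 × 125 × 4.845) = 0.009278 kg/m³.
(x−vt)²/(4Dt) = (-4.18416)²/(4 × 0.0191 × 97.8) = 2.343; exp(−2.343) = 0.09604.
C = 0.009278 × 0.09604 = 0.000891 kg/m³.

0.000891 kg/m³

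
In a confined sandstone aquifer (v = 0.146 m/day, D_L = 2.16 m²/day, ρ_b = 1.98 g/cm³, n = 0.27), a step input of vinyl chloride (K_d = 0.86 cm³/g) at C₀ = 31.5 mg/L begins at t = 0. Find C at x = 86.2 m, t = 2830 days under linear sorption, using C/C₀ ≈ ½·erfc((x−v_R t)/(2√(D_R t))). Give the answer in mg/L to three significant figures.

Retardation factor R = 1 + ρ_b·K_d/n = 1 + 1.98 × 0.86/0.27 = 7.307.
Sorption retards both mechanisms: v_R = v/R = 0.01998 m/day, D_R = D/R = 0.2956 m²/day.
v_R·t = 0.01998 × 2830 = 56.5434 m; 2√(D_R t) = 57.85 m; argument = (86.2 − 56.5434)/57.85 = 0.5126.
C = C₀ × ½·erfc(0.5126) = 31.5 × 0.2342 = 7.38 mg/L.

7.38 mg/L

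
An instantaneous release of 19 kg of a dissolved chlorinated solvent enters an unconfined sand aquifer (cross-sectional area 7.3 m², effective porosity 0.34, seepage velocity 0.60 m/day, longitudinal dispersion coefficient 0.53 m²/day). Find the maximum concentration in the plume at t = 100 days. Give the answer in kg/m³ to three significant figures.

0.297 kg/m³

The peak of an instantaneous 1D plume sits at x = vt; there the Gaussian factor is 1 and C_max = M/(n_e·A·√(4πDt)), where n_e·A is the pore area the mass is dissolved in.
√(4πDt) = √(4π × 0.53 × 100) = 25.81 m, so C_max = 19/(0.34 × 7.3 × 25.81) = 0.297 kg/m³.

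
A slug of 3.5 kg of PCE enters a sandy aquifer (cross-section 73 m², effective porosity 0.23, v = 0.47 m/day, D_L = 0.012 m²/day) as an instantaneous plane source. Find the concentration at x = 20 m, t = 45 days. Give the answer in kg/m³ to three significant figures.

For an instantaneous plane source, C(x,t) = M/(n_e·A·√(4πDt)) · exp(−(x−vt)²/(4Dt)), with n_e·A the pore (flow) area.
Plume center vt = 0.47 × 45 = 21.15 m, so the well at 20 m is 1.15 m upgradient of the peak.
√(4πDt) = 2.605 m, giving peak height M/(n_e·A·√(4πDt)) = 3.5/(0.23 × 73 × 2.605) = 0.08002 kg/m³.
(x−vt)²/(4Dt) = (-1.15)²/(4 × 0.012 × 45) = 0.6123; exp(−0.6123) = 0.5421.
C = 0.08002 × 0.5421 = 0.0434 kg/m³.

0.0434 kg/m³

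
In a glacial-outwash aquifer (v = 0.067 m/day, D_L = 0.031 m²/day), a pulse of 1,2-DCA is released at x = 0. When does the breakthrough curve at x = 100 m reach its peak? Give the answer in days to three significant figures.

For the 1D instantaneous-source solution, setting ∂C/∂t = 0 at fixed x gives v²t² + 2Dt − x² = 0, so t = (√(D² + v²x²) − D)/v².
√(D² + v²x²) = √(0.031² + 0.067² × 100²) = 6.700; v² = 0.004489.
t = (6.700 − 0.031)/0.004489 = 1490 days (vs. the pure-advection estimate x/v = 1490 d).

1490 days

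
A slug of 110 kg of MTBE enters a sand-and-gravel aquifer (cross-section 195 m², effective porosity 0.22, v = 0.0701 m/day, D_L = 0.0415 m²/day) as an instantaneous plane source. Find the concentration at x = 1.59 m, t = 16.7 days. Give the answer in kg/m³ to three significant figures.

For an instantaneous plane source, C(x,t) = M/(n_e·A·√(4πDt)) · exp(−(x−vt)²/(4Dt)), with n_e·A the pore (flow) area.
Plume center vt = 0.0701 × 16.7 = 1.17067 m, so the well at 1.59 m is 0.41933 m downgradient of the peak.
√(4πDt) = 2.951 m, giving peak height M/(n_e·A·√(4πDt)) = 110/(0.22 × 195 × 2.951) = 0.8689 kg/m³.
(x−vt)²/(4Dt) = (0.41933)²/(4 × 0.0415 × 16.7) = 0.06343; exp(−0.06343) = 0.9385.
C = 0.8689 × 0.9385 = 0.815 kg/m³.

0.815 kg/m³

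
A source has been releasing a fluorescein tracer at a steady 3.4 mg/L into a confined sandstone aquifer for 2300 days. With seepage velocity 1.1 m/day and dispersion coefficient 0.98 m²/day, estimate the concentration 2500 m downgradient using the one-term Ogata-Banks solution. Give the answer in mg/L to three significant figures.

For a continuous step input, C/C₀ ≈ ½·erfc((x−vt)/(2√(Dt))).
vt = 1.1 × 2300 = 2530 m and 2√(Dt) = 2√(0.98 × 2300) = 94.95 m.
Argument (x−vt)/(2√(Dt)) = (2500 − 2530)/94.95 = -0.3160; ½·erfc(-0.3160) = 0.6725.
C = 3.4 × 0.6725 = 2.29 mg/L.

2.29 mg/L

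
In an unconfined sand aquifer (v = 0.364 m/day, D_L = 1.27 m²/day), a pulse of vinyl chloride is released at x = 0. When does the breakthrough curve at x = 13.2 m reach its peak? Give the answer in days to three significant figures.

For the 1D instantaneous-source solution, setting ∂C/∂t = 0 at fixed x gives v²t² + 2Dt − x² = 0, so t = (√(D² + v²x²) − D)/v².
√(D² + v²x²) = √(1.27² + 0.364² × 13.2²) = 4.970; v² = 0.132496.
t = (4.970 − 1.27)/0.132496 = 27.9 days (vs. the pure-advection estimate x/v = 36.3 d).

27.9 days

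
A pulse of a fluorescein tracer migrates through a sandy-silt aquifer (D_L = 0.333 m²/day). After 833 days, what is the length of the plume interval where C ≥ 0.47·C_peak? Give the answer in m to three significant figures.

57.9 m

The plume is Gaussian with σ = √(2Dt) = √(2 × 0.333 × 833) = 23.55 m.
C/C_peak = exp(−Δx²/(2σ²)) = 0.47 ⇒ Δx = σ·√(−2 ln 0.47) = 23.55 × 1.229 = 28.94 m.
Width = 2Δx = 57.9 m.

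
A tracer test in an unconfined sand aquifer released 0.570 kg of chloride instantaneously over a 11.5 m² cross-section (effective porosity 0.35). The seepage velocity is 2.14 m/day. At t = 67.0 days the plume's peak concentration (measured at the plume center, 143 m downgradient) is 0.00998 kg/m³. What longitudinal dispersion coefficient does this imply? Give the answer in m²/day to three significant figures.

At the plume center C_max = M/(n_e·A·√(4πDt)), so D = M²/(4πt·(n_e·A·C_max)²).
n_e·A·C_max = 0.35 × 11.5 × 0.00998 = 0.04017 kg/m.
D = 0.570²/(4π × 67.0 × 0.04017²) = 0.239 m²/day.

0.239 m²/day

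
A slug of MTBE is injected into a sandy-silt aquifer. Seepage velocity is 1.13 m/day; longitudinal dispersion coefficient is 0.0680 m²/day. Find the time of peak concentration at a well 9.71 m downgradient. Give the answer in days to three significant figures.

8.54 days

For the 1D instantaneous-source solution, setting ∂C/∂t = 0 at fixed x gives v²t² + 2Dt − x² = 0, so t = (√(D² + v²x²) − D)/v².
√(D² + v²x²) = √(0.0680² + 1.13² × 9.71²) = 10.97; v² = 1.2769.
t = (10.97 − 0.0680)/1.2769 = 8.54 days (vs. the pure-advection estimate x/v = 8.59 d).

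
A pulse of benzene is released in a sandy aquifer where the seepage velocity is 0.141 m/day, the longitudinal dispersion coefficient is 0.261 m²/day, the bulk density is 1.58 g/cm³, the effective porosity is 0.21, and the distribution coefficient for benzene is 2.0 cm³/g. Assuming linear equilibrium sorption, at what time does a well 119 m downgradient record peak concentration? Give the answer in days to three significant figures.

Retardation factor R = 1 + ρ_b·K_d/n = 1 + 1.58 × 2.0/0.21 = 16.05.
Sorption retards both mechanisms: v_R = v/R = 0.008785 m/day, D_R = D/R = 0.01626 m²/day.
Peak time from v_R²t² + 2D_R t − x² = 0: t = (√(D_R² + v_R²x²) − D_R)/v_R².
√(D_R² + v_R²x²) = √(0.01626² + 0.008785² × 119²) = 1.046; v_R² = 7.718e-05.
t = (1.046 − 0.01626)/7.718e-05 = 13300 days.

13300 days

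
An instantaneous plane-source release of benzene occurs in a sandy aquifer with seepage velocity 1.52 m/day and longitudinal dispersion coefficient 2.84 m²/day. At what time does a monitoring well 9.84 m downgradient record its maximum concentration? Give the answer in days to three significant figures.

5.36 days

For the 1D instantaneous-source solution, setting ∂C/∂t = 0 at fixed x gives v²t² + 2Dt − x² = 0, so t = (√(D² + v²x²) − D)/v².
√(D² + v²x²) = √(2.84² + 1.52² × 9.84²) = 15.22; v² = 2.3104.
t = (15.22 − 2.84)/2.3104 = 5.36 days (vs. the pure-advection estimate x/v = 6.47 d).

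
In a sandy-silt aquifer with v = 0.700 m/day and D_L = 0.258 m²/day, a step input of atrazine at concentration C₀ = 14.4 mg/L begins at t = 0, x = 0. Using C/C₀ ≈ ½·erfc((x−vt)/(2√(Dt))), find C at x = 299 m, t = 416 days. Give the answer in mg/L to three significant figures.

4.28 mg/L

For a continuous step input, C/C₀ ≈ ½·erfc((x−vt)/(2√(Dt))).
vt = 0.700 × 416 = 291.2 m and 2√(Dt) = 2√(0.258 × 416) = 20.72 m.
Argument (x−vt)/(2√(Dt)) = (299 − 291.2)/20.72 = 0.3764; ½·erfc(0.3764) = 0.2973.
C = 14.4 × 0.2973 = 4.28 mg/L.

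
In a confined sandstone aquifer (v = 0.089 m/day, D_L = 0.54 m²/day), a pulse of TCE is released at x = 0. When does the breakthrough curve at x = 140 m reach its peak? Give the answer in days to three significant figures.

1510 days

For the 1D instantaneous-source solution, setting ∂C/∂t = 0 at fixed x gives v²t² + 2Dt − x² = 0, so t = (√(D² + v²x²) − D)/v².
√(D² + v²x²) = √(0.54² + 0.089² × 140²) = 12.47; v² = 0.007921.
t = (12.47 − 0.54)/0.007921 = 1510 days (vs. the pure-advection estimate x/v = 1570 d).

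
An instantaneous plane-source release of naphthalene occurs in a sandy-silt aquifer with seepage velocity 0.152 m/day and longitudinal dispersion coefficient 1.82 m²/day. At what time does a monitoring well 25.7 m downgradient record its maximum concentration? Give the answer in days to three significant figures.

108 days

For the 1D instantaneous-source solution, setting ∂C/∂t = 0 at fixed x gives v²t² + 2Dt − x² = 0, so t = (√(D² + v²x²) − D)/v².
√(D² + v²x²) = √(1.82² + 0.152² × 25.7²) = 4.310; v² = 0.023104.
t = (4.310 − 1.82)/0.023104 = 108 days (vs. the pure-advection estimate x/v = 169 d).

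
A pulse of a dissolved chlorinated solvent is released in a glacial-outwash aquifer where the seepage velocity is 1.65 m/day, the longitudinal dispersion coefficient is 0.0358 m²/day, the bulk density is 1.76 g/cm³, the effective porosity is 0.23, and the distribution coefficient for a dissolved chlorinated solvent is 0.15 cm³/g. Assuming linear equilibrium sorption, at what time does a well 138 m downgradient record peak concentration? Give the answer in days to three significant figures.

180 days

Retardation factor R = 1 + ρ_b·K_d/n = 1 + 1.76 × 0.15/0.23 = 2.148.
Sorption retards both mechanisms: v_R = v/R = 0.7682 m/day, D_R = D/R = 0.01667 m²/day.
Peak time from v_R²t² + 2D_R t − x² = 0: t = (√(D_R² + v_R²x²) − D_R)/v_R².
√(D_R² + v_R²x²) = √(0.01667² + 0.7682² × 138²) = 106.0; v_R² = 0.5901.
t = (106.0 − 0.01667)/0.5901 = 180 days.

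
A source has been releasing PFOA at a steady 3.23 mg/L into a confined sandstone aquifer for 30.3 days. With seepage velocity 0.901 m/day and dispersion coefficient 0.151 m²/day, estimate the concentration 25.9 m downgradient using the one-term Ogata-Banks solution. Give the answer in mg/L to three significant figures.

2.19 mg/L

For a continuous step input, C/C₀ ≈ ½·erfc((x−vt)/(2√(Dt))).
vt = 0.901 × 30.3 = 27.3003 m and 2√(Dt) = 2√(0.151 × 30.3) = 4.278 m.
Argument (x−vt)/(2√(Dt)) = (25.9 − 27.3003)/4.278 = -0.3273; ½·erfc(-0.3273) = 0.6783.
C = 3.23 × 0.6783 = 2.19 mg/L.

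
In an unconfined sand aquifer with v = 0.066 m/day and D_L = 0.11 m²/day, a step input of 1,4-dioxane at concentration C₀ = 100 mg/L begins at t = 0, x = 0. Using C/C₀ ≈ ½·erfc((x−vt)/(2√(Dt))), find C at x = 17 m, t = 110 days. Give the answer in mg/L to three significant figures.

For a continuous step input, C/C₀ ≈ ½·erfc((x−vt)/(2√(Dt))).
vt = 0.066 × 110 = 7.26 m and 2√(Dt) = 2√(0.11 × 110) = 6.957 m.
Argument (x−vt)/(2√(Dt)) = (17 − 7.26)/6.957 = 1.400; ½·erfc(1.400) = 0.02386.
C = 100 × 0.02386 = 2.39 mg/L.

2.39 mg/L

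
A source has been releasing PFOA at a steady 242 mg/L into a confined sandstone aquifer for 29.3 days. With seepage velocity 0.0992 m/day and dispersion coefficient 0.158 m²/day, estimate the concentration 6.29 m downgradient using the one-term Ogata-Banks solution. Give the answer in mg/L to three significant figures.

32.2 mg/L

For a continuous step input, C/C₀ ≈ ½·erfc((x−vt)/(2√(Dt))).
vt = 0.0992 × 29.3 = 2.90656 m and 2√(Dt) = 2√(0.158 × 29.3) = 4.303 m.
Argument (x−vt)/(2√(Dt)) = (6.29 − 2.90656)/4.303 = 0.7863; ½·erfc(0.7863) = 0.1331.
C = 242 × 0.1331 = 32.2 mg/L.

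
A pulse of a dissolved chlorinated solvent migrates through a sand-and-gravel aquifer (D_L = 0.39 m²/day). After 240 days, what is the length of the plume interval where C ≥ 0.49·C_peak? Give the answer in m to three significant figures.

32.7 m

The plume is Gaussian with σ = √(2Dt) = √(2 × 0.39 × 240) = 13.68 m.
C/C_peak = exp(−Δx²/(2σ²)) = 0.49 ⇒ Δx = σ·√(−2 ln 0.49) = 13.68 × 1.194 = 16.33 m.
Width = 2Δx = 32.7 m.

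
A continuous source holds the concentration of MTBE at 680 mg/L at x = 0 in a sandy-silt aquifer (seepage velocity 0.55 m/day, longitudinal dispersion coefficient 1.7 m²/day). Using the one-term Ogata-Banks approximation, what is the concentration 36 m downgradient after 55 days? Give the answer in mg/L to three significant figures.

229 mg/L

For a continuous step input, C/C₀ ≈ ½·erfc((x−vt)/(2√(Dt))).
vt = 0.55 × 55 = 30.25 m and 2√(Dt) = 2√(1.7 × 55) = 19.34 m.
Argument (x−vt)/(2√(Dt)) = (36 − 30.25)/19.34 = 0.2973; ½·erfc(0.2973) = 0.3371.
C = 680 × 0.3371 = 229 mg/L.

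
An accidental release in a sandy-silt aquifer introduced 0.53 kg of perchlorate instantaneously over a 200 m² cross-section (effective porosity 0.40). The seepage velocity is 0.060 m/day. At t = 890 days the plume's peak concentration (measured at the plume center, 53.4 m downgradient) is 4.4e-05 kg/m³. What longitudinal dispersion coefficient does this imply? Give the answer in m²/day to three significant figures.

At the plume center C_max = M/(n_e·A·√(4πDt)), so D = M²/(4πt·(n_e·A·C_max)²).
n_e·A·C_max = 0.40 × 200 × 4.4e-05 = 0.003520 kg/m.
D = 0.53²/(4π × 890 × 0.003520²) = 2.03 m²/day.

2.03 m²/day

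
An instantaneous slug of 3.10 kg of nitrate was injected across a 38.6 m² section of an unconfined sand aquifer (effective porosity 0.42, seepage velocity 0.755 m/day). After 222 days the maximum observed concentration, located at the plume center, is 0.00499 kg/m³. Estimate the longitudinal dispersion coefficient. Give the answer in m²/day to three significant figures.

0.526 m²/day

At the plume center C_max = M/(n_e·A·√(4πDt)), so D = M²/(4πt·(n_e·A·C_max)²).
n_e·A·C_max = 0.42 × 38.6 × 0.00499 = 0.08090 kg/m.
D = 3.10²/(4π × 222 × 0.08090²) = 0.526 m²/day.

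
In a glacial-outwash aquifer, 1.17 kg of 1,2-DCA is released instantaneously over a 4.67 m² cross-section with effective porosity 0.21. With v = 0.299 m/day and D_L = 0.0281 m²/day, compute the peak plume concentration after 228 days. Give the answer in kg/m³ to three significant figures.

0.133 kg/m³

The peak of an instantaneous 1D plume sits at x = vt; there the Gaussian factor is 1 and C_max = M/(n_e·A·√(4πDt)), where n_e·A is the pore area the mass is dissolved in.
√(4πDt) = √(4π × 0.0281 × 228) = 8.973 m, so C_max = 1.17/(0.21 × 4.67 × 8.973) = 0.133 kg/m³.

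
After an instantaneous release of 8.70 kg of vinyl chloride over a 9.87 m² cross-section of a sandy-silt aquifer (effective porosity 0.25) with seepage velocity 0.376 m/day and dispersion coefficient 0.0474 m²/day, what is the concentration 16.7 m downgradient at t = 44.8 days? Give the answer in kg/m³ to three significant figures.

For an instantaneous plane source, C(x,t) = M/(n_e·A·√(4πDt)) · exp(−(x−vt)²/(4Dt)), with n_e·A the pore (flow) area.
Plume center vt = 0.376 × 44.8 = 16.8448 m, so the well at 16.7 m is 0.1448 m upgradient of the peak.
√(4πDt) = 5.166 m, giving peak height M/(n_e·A·√(4πDt)) = 8.70/(0.25 × 9.87 × 5.166) = 0.6825 kg/m³.
(x−vt)²/(4Dt) = (-0.1448)²/(4 × 0.0474 × 44.8) = 0.002468; exp(−0.002468) = 0.9975.
C = 0.6825 × 0.9975 = 0.681 kg/m³.

0.681 kg/m³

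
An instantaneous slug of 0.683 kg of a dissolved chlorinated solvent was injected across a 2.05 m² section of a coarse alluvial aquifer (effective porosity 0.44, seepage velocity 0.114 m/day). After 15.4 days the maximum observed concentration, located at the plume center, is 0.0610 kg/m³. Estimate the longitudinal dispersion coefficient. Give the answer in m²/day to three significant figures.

0.796 m²/day

At the plume center C_max = M/(n_e·A·√(4πDt)), so D = M²/(4πt·(n_e·A·C_max)²).
n_e·A·C_max = 0.44 × 2.05 × 0.0610 = 0.05502 kg/m.
D = 0.683²/(4π × 15.4 × 0.05502²) = 0.796 m²/day.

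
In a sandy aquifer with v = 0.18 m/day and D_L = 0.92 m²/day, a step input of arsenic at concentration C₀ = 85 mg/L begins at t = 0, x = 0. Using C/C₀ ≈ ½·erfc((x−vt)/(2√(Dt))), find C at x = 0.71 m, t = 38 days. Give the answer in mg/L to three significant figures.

For a continuous step input, C/C₀ ≈ ½·erfc((x−vt)/(2√(Dt))).
vt = 0.18 × 38 = 6.84 m and 2√(Dt) = 2√(0.92 × 38) = 11.83 m.
Argument (x−vt)/(2√(Dt)) = (0.71 − 6.84)/11.83 = -0.5182; ½·erfc(-0.5182) = 0.7682.
C = 85 × 0.7682 = 65.3 mg/L.

65.3 mg/L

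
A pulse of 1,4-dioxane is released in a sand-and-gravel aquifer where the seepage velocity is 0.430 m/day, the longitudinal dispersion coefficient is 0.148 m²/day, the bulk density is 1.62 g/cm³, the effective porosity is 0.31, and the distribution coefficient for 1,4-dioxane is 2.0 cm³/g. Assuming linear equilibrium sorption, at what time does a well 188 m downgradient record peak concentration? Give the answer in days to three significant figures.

Retardation factor R = 1 + ρ_b·K_d/n = 1 + 1.62 × 2.0/0.31 = 11.45.
Sorption retards both mechanisms: v_R = v/R = 0.03755 m/day, D_R = D/R = 0.01293 m²/day.
Peak time from v_R²t² + 2D_R t − x² = 0: t = (√(D_R² + v_R²x²) − D_R)/v_R².
√(D_R² + v_R²x²) = √(0.01293² + 0.03755² × 188²) = 7.059; v_R² = 0.001410.
t = (7.059 − 0.01293)/0.001410 = 5000 days.

5000 days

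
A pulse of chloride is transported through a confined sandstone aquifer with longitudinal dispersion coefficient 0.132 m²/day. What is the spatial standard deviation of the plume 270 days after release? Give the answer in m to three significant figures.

Dispersive spreading gives a Gaussian with σ² = 2Dt; advection only shifts the center.
σ = √(2 × 0.132 × 270) = 8.44 m.

8.44 m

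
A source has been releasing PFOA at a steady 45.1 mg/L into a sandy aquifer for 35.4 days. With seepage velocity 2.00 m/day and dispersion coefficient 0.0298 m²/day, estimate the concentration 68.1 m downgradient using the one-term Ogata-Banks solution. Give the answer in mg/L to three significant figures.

43.7 mg/L

For a continuous step input, C/C₀ ≈ ½·erfc((x−vt)/(2√(Dt))).
vt = 2.00 × 35.4 = 70.8 m and 2√(Dt) = 2√(0.0298 × 35.4) = 2.054 m.
Argument (x−vt)/(2√(Dt)) = (68.1 − 70.8)/2.054 = -1.315; ½·erfc(-1.315) = 0.9685.
C = 45.1 × 0.9685 = 43.7 mg/L.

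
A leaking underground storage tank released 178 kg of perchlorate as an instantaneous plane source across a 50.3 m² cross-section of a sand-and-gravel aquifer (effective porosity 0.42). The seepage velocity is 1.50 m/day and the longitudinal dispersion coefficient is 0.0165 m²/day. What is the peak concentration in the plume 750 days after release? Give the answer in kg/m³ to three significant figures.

The peak of an instantaneous 1D plume sits at x = vt; there the Gaussian factor is 1 and C_max = M/(n_e·A·√(4πDt)), where n_e·A is the pore area the mass is dissolved in.
√(4πDt) = √(4π × 0.0165 × 750) = 12.47 m, so C_max = 178/(0.42 × 50.3 × 12.47) = 0.676 kg/m³.

0.676 kg/m³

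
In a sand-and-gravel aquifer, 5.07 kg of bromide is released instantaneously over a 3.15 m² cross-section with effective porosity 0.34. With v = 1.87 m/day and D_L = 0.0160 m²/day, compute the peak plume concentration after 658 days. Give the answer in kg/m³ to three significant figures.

The peak of an instantaneous 1D plume sits at x = vt; there the Gaussian factor is 1 and C_max = M/(n_e·A·√(4πDt)), where n_e·A is the pore area the mass is dissolved in.
√(4πDt) = √(4π × 0.0160 × 658) = 11.50 m, so C_max = 5.07/(0.34 × 3.15 × 11.50) = 0.412 kg/m³.

0.412 kg/m³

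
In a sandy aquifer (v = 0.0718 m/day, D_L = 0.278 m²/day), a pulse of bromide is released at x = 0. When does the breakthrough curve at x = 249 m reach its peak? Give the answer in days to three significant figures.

For the 1D instantaneous-source solution, setting ∂C/∂t = 0 at fixed x gives v²t² + 2Dt − x² = 0, so t = (√(D² + v²x²) − D)/v².
√(D² + v²x²) = √(0.278² + 0.0718² × 249²) = 17.88; v² = 0.00515524.
t = (17.88 − 0.278)/0.00515524 = 3410 days (vs. the pure-advection estimate x/v = 3470 d).

3410 days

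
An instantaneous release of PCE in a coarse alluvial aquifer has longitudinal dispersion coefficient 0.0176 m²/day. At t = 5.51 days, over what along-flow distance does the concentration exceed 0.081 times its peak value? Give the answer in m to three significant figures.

1.97 m

The plume is Gaussian with σ = √(2Dt) = √(2 × 0.0176 × 5.51) = 0.4404 m.
C/C_peak = exp(−Δx²/(2σ²)) = 0.081 ⇒ Δx = σ·√(−2 ln 0.081) = 0.4404 × 2.242 = 0.9874 m.
Width = 2Δx = 1.97 m.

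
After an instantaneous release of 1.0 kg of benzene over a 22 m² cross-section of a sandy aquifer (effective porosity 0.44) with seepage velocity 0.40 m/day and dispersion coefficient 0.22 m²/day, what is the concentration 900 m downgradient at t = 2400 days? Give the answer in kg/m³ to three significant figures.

0.000231 kg/m³

For an instantaneous plane source, C(x,t) = M/(n_e·A·√(4πDt)) · exp(−(x−vt)²/(4Dt)), with n_e·A the pore (flow) area.
Plume center vt = 0.40 × 2400 = 960 m, so the well at 900 m is 60 m upgradient of the peak.
√(4πDt) = 81.46 m, giving peak height M/(n_e·A·√(4πDt)) = 1.0/(0.44 × 22 × 81.46) = 0.001268 kg/m³.
(x−vt)²/(4Dt) = (-60)²/(4 × 0.22 × 2400) = 1.705; exp(−1.705) = 0.1818.
C = 0.001268 × 0.1818 = 0.000231 kg/m³.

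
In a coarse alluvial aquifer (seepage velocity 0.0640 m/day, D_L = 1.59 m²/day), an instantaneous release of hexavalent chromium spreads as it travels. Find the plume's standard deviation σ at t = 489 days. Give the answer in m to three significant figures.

Dispersive spreading gives a Gaussian with σ² = 2Dt; advection only shifts the center.
σ = √(2 × 1.59 × 489) = 39.4 m.

39.4 m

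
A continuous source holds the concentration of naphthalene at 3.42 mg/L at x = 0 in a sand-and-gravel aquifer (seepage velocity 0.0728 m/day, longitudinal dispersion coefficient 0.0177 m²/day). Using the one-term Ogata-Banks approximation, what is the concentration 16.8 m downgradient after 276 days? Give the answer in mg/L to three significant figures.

For a continuous step input, C/C₀ ≈ ½·erfc((x−vt)/(2√(Dt))).
vt = 0.0728 × 276 = 20.0928 m and 2√(Dt) = 2√(0.0177 × 276) = 4.420 m.
Argument (x−vt)/(2√(Dt)) = (16.8 − 20.0928)/4.420 = -0.7450; ½·erfc(-0.7450) = 0.8540.
C = 3.42 × 0.8540 = 2.92 mg/L.

2.92 mg/L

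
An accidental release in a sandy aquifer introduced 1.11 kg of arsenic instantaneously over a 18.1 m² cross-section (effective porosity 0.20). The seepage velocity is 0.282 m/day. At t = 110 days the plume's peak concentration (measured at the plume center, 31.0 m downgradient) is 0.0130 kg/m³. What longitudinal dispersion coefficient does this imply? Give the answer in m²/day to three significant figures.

At the plume center C_max = M/(n_e·A·√(4πDt)), so D = M²/(4πt·(n_e·A·C_max)²).
n_e·A·C_max = 0.20 × 18.1 × 0.0130 = 0.04706 kg/m.
D = 1.11²/(4π × 110 × 0.04706²) = 0.402 m²/day.

0.402 m²/day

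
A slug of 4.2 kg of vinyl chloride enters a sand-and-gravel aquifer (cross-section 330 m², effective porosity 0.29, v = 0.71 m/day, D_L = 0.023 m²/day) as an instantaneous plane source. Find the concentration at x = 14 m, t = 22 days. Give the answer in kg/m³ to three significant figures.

0.00476 kg/m³

For an instantaneous plane source, C(x,t) = M/(n_e·A·√(4πDt)) · exp(−(x−vt)²/(4Dt)), with n_e·A the pore (flow) area.
Plume center vt = 0.71 × 22 = 15.62 m, so the well at 14 m is 1.62 m upgradient of the peak.
√(4πDt) = 2.522 m, giving peak height M/(n_e·A·√(4πDt)) = 4.2/(0.29 × 330 × 2.522) = 0.01740 kg/m³.
(x−vt)²/(4Dt) = (-1.62)²/(4 × 0.023 × 22) = 1.297; exp(−1.297) = 0.2734.
C = 0.01740 × 0.2734 = 0.00476 kg/m³.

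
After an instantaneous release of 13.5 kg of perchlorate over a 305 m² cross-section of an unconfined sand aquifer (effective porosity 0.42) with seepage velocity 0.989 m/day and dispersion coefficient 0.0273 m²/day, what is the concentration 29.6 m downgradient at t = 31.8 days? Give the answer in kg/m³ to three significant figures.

For an instantaneous plane source, C(x,t) = M/(n_e·A·√(4πDt)) · exp(−(x−vt)²/(4Dt)), with n_e·A the pore (flow) area.
Plume center vt = 0.989 × 31.8 = 31.4502 m, so the well at 29.6 m is 1.8502 m upgradient of the peak.
√(4πDt) = 3.303 m, giving peak height M/(n_e·A·√(4πDt)) = 13.5/(0.42 × 305 × 3.303) = 0.03191 kg/m³.
(x−vt)²/(4Dt) = (-1.8502)²/(4 × 0.0273 × 31.8) = 0.9858; exp(−0.9858) = 0.3731.
C = 0.03191 × 0.3731 = 0.0119 kg/m³.

0.0119 kg/m³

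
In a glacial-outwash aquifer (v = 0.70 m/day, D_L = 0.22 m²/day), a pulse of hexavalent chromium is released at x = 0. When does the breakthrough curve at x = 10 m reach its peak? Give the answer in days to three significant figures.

13.8 days

For the 1D instantaneous-source solution, setting ∂C/∂t = 0 at fixed x gives v²t² + 2Dt − x² = 0, so t = (√(D² + v²x²) − D)/v².
√(D² + v²x²) = √(0.22² + 0.70² × 10²) = 7.003; v² = 0.49.
t = (7.003 − 0.22)/0.49 = 13.8 days (vs. the pure-advection estimate x/v = 14.3 d).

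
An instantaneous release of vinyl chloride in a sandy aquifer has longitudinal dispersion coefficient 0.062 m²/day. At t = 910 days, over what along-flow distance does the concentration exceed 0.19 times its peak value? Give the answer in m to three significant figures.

38.7 m

The plume is Gaussian with σ = √(2Dt) = √(2 × 0.062 × 910) = 10.62 m.
C/C_peak = exp(−Δx²/(2σ²)) = 0.19 ⇒ Δx = σ·√(−2 ln 0.19) = 10.62 × 1.822 = 19.35 m.
Width = 2Δx = 38.7 m.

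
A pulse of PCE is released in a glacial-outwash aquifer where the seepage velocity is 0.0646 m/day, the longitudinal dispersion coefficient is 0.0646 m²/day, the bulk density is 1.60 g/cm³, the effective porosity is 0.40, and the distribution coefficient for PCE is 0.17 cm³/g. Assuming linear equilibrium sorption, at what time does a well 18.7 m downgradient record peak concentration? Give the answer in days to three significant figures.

Retardation factor R = 1 + ρ_b·K_d/n = 1 + 1.60 × 0.17/0.40 = 1.680.
Sorption retards both mechanisms: v_R = v/R = 0.03845 m/day, D_R = D/R = 0.03845 m²/day.
Peak time from v_R²t² + 2D_R t − x² = 0: t = (√(D_R² + v_R²x²) − D_R)/v_R².
√(D_R² + v_R²x²) = √(0.03845² + 0.03845² × 18.7²) = 0.7200; v_R² = 0.001478.
t = (0.7200 − 0.03845)/0.001478 = 461 days.

461 days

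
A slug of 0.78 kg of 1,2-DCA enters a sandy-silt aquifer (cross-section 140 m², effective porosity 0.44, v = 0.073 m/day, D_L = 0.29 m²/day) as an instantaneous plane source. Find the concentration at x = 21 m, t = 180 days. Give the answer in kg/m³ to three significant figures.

0.000368 kg/m³

For an instantaneous plane source, C(x,t) = M/(n_e·A·√(4πDt)) · exp(−(x−vt)²/(4Dt)), with n_e·A the pore (flow) area.
Plume center vt = 0.073 × 180 = 13.14 m, so the well at 21 m is 7.86 m downgradient of the peak.
√(4πDt) = 25.61 m, giving peak height M/(n_e·A·√(4πDt)) = 0.78/(0.44 × 140 × 25.61) = 0.0004944 kg/m³.
(x−vt)²/(4Dt) = (7.86)²/(4 × 0.29 × 180) = 0.2959; exp(−0.2959) = 0.7439.
C = 0.0004944 × 0.7439 = 0.000368 kg/m³.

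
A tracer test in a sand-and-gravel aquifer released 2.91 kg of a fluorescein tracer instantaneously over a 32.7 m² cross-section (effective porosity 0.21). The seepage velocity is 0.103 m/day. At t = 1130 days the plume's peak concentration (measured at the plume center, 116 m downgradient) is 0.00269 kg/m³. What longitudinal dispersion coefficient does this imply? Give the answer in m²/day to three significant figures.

1.75 m²/day

At the plume center C_max = M/(n_e·A·√(4πDt)), so D = M²/(4πt·(n_e·A·C_max)²).
n_e·A·C_max = 0.21 × 32.7 × 0.00269 = 0.01847 kg/m.
D = 2.91²/(4π × 1130 × 0.01847²) = 1.75 m²/day.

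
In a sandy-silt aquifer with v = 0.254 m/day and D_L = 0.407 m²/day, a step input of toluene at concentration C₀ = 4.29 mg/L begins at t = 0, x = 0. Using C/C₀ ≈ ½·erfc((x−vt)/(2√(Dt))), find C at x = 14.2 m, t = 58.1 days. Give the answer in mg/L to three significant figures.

2.28 mg/L

For a continuous step input, C/C₀ ≈ ½·erfc((x−vt)/(2√(Dt))).
vt = 0.254 × 58.1 = 14.7574 m and 2√(Dt) = 2√(0.407 × 58.1) = 9.726 m.
Argument (x−vt)/(2√(Dt)) = (14.2 − 14.7574)/9.726 = -0.05731; ½·erfc(-0.05731) = 0.5323.
C = 4.29 × 0.5323 = 2.28 mg/L.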